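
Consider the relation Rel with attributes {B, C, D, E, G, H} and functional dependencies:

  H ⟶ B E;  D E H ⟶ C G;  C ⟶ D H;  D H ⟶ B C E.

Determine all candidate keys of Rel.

(C), (D, H)

{C}⁺: C→DH adds D, H; DH→BCE adds B, E; DEH→CG adds G → {B, C, D, E, G, H}.
{D, H}⁺: H→BE adds B, E; DEH→CG adds C, G → {B, C, D, E, G, H}. Minimal: {H}⁺ = {B, E, H}; {D}⁺ = {D} — none reach the full schema.
Any other superkey contains one of these as a subset, so there are no further candidate keys.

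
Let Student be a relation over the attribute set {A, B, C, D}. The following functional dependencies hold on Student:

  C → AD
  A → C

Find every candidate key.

Attribute B never appears on the right-hand side of any dependency, so B must belong to every candidate key.
{B}⁺ = {B}, which is not all of the schema, so we must add further attributes.
{A, B}⁺: A→C adds C; C→AD adds D → {A, B, C, D}.
{B, C}⁺: C→AD adds A, D → {A, B, C, D}.
Any other superkey contains one of these as a subset, so there are no further candidate keys.

{A, B}, {B, C}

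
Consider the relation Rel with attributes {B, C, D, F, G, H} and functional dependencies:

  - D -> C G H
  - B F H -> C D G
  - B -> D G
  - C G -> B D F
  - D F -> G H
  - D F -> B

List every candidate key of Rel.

B, D, CG

{B}⁺: B→DG adds D, G; D→CGH adds C, H; CG→BDF adds F → {B, C, D, F, G, H}.
{D}⁺: D→CGH adds C, G, H; CG→BDF adds B, F → {B, C, D, F, G, H}.
{C, G}⁺: CG→BDF adds B, D, F; DF→GH adds H → {B, C, D, F, G, H}. Minimal: {G}⁺ = {G}; {C}⁺ = {C} — none reach the full schema.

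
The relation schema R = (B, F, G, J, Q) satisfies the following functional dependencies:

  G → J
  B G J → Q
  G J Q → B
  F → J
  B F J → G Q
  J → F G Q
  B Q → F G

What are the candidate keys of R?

{F}⁺: F→J adds J; J→FGQ adds G, Q; GJQ→B adds B → {B, F, G, J, Q}.
{G}⁺: G→J adds J; J→FGQ adds F, Q; GJQ→B adds B → {B, F, G, J, Q}.
{J}⁺: J→FGQ adds F, G, Q; GJQ→B adds B → {B, F, G, J, Q}.
{B, Q}⁺: BQ→FG adds F, G; G→J adds J → {B, F, G, J, Q}. Minimal: {Q}⁺ = {Q}; {B}⁺ = {B} — none reach the full schema.

{F}, {G}, {J}, {B, Q}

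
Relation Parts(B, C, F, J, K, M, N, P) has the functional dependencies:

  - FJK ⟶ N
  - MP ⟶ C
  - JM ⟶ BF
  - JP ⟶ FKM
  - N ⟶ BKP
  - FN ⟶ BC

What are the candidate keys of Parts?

{J, N}, {J, P}, {F, J, K}, {J, K, M}

Attribute J never appears on the right-hand side of any dependency, so J must belong to every candidate key.
{J}⁺ = {J}, which is not all of the schema, so we must add further attributes.
{J, N}⁺: N→BKP adds B, K, P; JP→FKM adds F, M; FN→BC adds C → {B, C, F, J, K, M, N, P}. Minimal: {N}⁺ = {B, K, N, P}; {J}⁺ = {J} — none reach the full schema.
{J, P}⁺: JP→FKM adds F, K, M; FJK→N adds N; MP→C adds C; JM→BF adds B → {B, C, F, J, K, M, N, P}. Minimal: {P}⁺ = {P}; {J}⁺ = {J} — none reach the full schema.
{F, J, K}⁺: FJK→N adds N; N→BKP adds B, P; FN→BC adds C; JP→FKM adds M → {B, C, F, J, K, M, N, P}. Minimal: {J, K}⁺ = {J, K}; {F, K}⁺ = {F, K}; {F, J}⁺ = {F, J} — none reach the full schema.
{J, K, M}⁺: JM→BF adds B, F; FJK→N adds N; N→BKP adds P; FN→BC adds C → {B, C, F, J, K, M, N, P}. Minimal: {K, M}⁺ = {K, M}; {J, M}⁺ = {B, F, J, M}; {J, K}⁺ = {J, K} — none reach the full schema.
Any other superkey contains one of these as a subset, so there are no further candidate keys.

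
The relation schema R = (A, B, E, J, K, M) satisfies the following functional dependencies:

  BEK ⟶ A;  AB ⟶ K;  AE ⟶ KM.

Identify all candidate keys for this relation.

(A, B, E, J); (B, E, J, K)

Attributes B, E, J never appear on any right-hand side, so every candidate key must contain {B, E, J}.
{B, E, J}⁺ = {B, E, J}, which is not all of the schema, so we must add further attributes.
{A, B, E, J}⁺: AB→K adds K; AE→KM adds M → {A, B, E, J, K, M}. Minimal: {B, E, J}⁺ = {B, E, J}; {A, E, J}⁺ = {A, E, J, K, M}; {A, B, J}⁺ = {A, B, J, K}; … — none reach the full schema.
{B, E, J, K}⁺: BEK→A adds A; AE→KM adds M → {A, B, E, J, K, M}. Minimal: {E, J, K}⁺ = {E, J, K}; {B, J, K}⁺ = {B, J, K}; {B, E, K}⁺ = {A, B, E, K, M}; … — none reach the full schema.
Any other superkey contains one of these as a subset, so there are no further candidate keys.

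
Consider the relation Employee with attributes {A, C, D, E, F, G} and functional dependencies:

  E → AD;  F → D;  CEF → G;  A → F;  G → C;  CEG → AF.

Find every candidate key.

CE; EG

Attribute E never appears on the right-hand side of any dependency, so E must belong to every candidate key.
{E}⁺ = {A, D, E, F}, which is not all of the schema, so we must add further attributes.
{C, E}⁺: E→AD adds A, D; A→F adds F; CEF→G adds G → {A, C, D, E, F, G}. Minimal: {E}⁺ = {A, D, E, F}; {C}⁺ = {C} — none reach the full schema.
{E, G}⁺: E→AD adds A, D; A→F adds F; G→C adds C → {A, C, D, E, F, G}. Minimal: {G}⁺ = {C, G}; {E}⁺ = {A, D, E, F} — none reach the full schema.
Any other superkey contains one of these as a subset, so there are no further candidate keys.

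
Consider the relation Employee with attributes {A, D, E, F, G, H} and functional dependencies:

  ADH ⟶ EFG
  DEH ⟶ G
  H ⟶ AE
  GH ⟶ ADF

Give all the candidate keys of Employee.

Attribute H never appears on the right-hand side of any dependency, so H must belong to every candidate key.
{H}⁺ = {A, E, H}, which is not all of the schema, so we must add further attributes.
{D, H}⁺: H→AE adds A, E; ADH→EFG adds F, G → {A, D, E, F, G, H}. Minimal: {H}⁺ = {A, E, H}; {D}⁺ = {D} — none reach the full schema.
{G, H}⁺: H→AE adds A, E; GH→ADF adds D, F → {A, D, E, F, G, H}. Minimal: {H}⁺ = {A, E, H}; {G}⁺ = {G} — none reach the full schema.
Any other superkey contains one of these as a subset, so there are no further candidate keys.

(D, H), (G, H)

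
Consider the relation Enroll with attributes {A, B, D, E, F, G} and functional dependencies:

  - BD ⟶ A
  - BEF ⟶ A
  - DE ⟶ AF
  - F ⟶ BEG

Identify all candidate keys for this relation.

DE, DF

Attribute D never appears on the right-hand side of any dependency, so D must belong to every candidate key.
{D}⁺ = {D}, which is not all of the schema, so we must add further attributes.
{D, E}⁺: DE→AF adds A, F; F→BEG adds B, G → {A, B, D, E, F, G}. Minimal: {E}⁺ = {E}; {D}⁺ = {D} — none reach the full schema.
{D, F}⁺: F→BEG adds B, E, G; BD→A adds A → {A, B, D, E, F, G}. Minimal: {F}⁺ = {A, B, E, F, G}; {D}⁺ = {D} — none reach the full schema.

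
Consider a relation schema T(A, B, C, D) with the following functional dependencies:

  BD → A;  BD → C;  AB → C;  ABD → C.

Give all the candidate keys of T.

Attributes B, D never appear on any right-hand side, so every candidate key must contain {B, D}.
{B, D}⁺ = {A, B, C, D}, which is all of the schema, so {B, D} is the only candidate key.

{B, D}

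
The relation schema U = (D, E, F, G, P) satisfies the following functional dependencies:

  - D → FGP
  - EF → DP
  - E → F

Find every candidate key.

(E)

Attribute E never appears on the right-hand side of any dependency, so E must belong to every candidate key.
{E}⁺ = {D, E, F, G, P}, which is all of the schema, so {E} is the only candidate key.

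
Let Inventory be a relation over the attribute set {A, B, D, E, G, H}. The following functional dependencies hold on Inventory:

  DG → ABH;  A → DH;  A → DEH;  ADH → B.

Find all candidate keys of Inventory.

{A, G}, {D, G}

Attribute G never appears on the right-hand side of any dependency, so G must belong to every candidate key.
{G}⁺ = {G}, which is not all of the schema, so we must add further attributes.
{A, G}⁺: A→DH adds D, H; A→DEH adds E; ADH→B adds B → {A, B, D, E, G, H}. Minimal: {G}⁺ = {G}; {A}⁺ = {A, B, D, E, H} — none reach the full schema.
{D, G}⁺: DG→ABH adds A, B, H; A→DEH adds E → {A, B, D, E, G, H}. Minimal: {G}⁺ = {G}; {D}⁺ = {D} — none reach the full schema.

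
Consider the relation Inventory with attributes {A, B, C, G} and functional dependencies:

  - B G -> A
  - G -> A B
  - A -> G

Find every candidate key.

Attribute C never appears on the right-hand side of any dependency, so C must belong to every candidate key.
{C}⁺ = {C}, which is not all of the schema, so we must add further attributes.
{A, C}⁺: A→G adds G; G→AB adds B → {A, B, C, G}.
{C, G}⁺: G→AB adds A, B → {A, B, C, G}.
Any other superkey contains one of these as a subset, so there are no further candidate keys.

{A, C}, {C, G}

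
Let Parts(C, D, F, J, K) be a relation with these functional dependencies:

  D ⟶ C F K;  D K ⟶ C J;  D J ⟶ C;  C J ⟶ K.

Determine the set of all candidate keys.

D

Attribute D never appears on the right-hand side of any dependency, so D must belong to every candidate key.
{D}⁺ = {C, D, F, J, K}, which is all of the schema, so {D} is the only candidate key.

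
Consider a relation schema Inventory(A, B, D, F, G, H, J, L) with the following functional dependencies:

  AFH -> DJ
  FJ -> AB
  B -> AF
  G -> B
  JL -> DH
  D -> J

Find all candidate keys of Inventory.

DGL, GHL, GJL

Attributes G, L never appear on any right-hand side, so every candidate key must contain {G, L}.
{G, L}⁺ = {A, B, F, G, L}, which is not all of the schema, so we must add further attributes.
{D, G, L}⁺: G→B adds B; D→J adds J; B→AF adds A, F; JL→DH adds H → {A, B, D, F, G, H, J, L}. Minimal: {G, L}⁺ = {A, B, F, G, L}; {D, L}⁺ = {D, H, J, L}; {D, G}⁺ = {A, B, D, F, G, J} — none reach the full schema.
{G, H, L}⁺: G→B adds B; B→AF adds A, F; AFH→DJ adds D, J → {A, B, D, F, G, H, J, L}. Minimal: {H, L}⁺ = {H, L}; {G, L}⁺ = {A, B, F, G, L}; {G, H}⁺ = {A, B, D, F, G, H, J} — none reach the full schema.
{G, J, L}⁺: G→B adds B; JL→DH adds D, H; B→AF adds A, F → {A, B, D, F, G, H, J, L}. Minimal: {J, L}⁺ = {D, H, J, L}; {G, L}⁺ = {A, B, F, G, L}; {G, J}⁺ = {A, B, F, G, J} — none reach the full schema.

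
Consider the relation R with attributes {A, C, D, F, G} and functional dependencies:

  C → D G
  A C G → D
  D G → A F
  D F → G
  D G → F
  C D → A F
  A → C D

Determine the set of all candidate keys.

{A}, {C}, {D, F}, {D, G}

{A}⁺: A→CD adds C, D; C→DG adds G; DG→AF adds F → {A, C, D, F, G}.
{C}⁺: C→DG adds D, G; DG→AF adds A, F → {A, C, D, F, G}.
{D, F}⁺: DF→G adds G; DG→AF adds A; A→CD adds C → {A, C, D, F, G}. Minimal: {F}⁺ = {F}; {D}⁺ = {D} — none reach the full schema.
{D, G}⁺: DG→AF adds A, F; A→CD adds C → {A, C, D, F, G}. Minimal: {G}⁺ = {G}; {D}⁺ = {D} — none reach the full schema.
Any other superkey contains one of these as a subset, so there are no further candidate keys.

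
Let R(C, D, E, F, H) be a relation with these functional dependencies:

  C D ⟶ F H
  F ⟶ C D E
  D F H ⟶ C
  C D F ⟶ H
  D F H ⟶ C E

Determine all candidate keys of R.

(F), (C, D)

{F}⁺: F→CDE adds C, D, E; CDF→H adds H → {C, D, E, F, H}.
{C, D}⁺: CD→FH adds F, H; F→CDE adds E → {C, D, E, F, H}. Minimal: {D}⁺ = {D}; {C}⁺ = {C} — none reach the full schema.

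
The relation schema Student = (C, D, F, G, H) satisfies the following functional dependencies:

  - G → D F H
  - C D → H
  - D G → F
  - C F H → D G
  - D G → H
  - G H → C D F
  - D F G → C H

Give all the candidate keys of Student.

{G}⁺: G→DFH adds D, F, H; GH→CDF adds C → {C, D, F, G, H}.
{C, D, F}⁺: CD→H adds H; CFH→DG adds G → {C, D, F, G, H}.
{C, F, H}⁺: CFH→DG adds D, G → {C, D, F, G, H}.
Any other superkey contains one of these as a subset, so there are no further candidate keys.

{G}, {C, D, F}, {C, F, H}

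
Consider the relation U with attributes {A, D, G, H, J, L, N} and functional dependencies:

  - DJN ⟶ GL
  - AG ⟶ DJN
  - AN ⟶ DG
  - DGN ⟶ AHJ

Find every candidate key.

{A, G}⁺: AG→DJN adds D, J, N; DGN→AHJ adds H; DJN→GL adds L → {A, D, G, H, J, L, N}.
{A, N}⁺: AN→DG adds D, G; DGN→AHJ adds H, J; DJN→GL adds L → {A, D, G, H, J, L, N}.
{D, G, N}⁺: DGN→AHJ adds A, H, J; DJN→GL adds L → {A, D, G, H, J, L, N}.
{D, J, N}⁺: DJN→GL adds G, L; DGN→AHJ adds A, H → {A, D, G, H, J, L, N}.
Any other superkey contains one of these as a subset, so there are no further candidate keys.

{A, G}, {A, N}, {D, G, N}, {D, J, N}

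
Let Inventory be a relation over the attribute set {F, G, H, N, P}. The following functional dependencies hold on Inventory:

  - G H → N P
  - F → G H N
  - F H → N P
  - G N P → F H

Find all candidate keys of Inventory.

F; GH; GNP

{F}⁺: F→GHN adds G, H, N; FH→NP adds P → {F, G, H, N, P}.
{G, H}⁺: GH→NP adds N, P; GNP→FH adds F → {F, G, H, N, P}. Minimal: {H}⁺ = {H}; {G}⁺ = {G} — none reach the full schema.
{G, N, P}⁺: GNP→FH adds F, H → {F, G, H, N, P}. Minimal: {N, P}⁺ = {N, P}; {G, P}⁺ = {G, P}; {G, N}⁺ = {G, N} — none reach the full schema.
Any other superkey contains one of these as a subset, so there are no further candidate keys.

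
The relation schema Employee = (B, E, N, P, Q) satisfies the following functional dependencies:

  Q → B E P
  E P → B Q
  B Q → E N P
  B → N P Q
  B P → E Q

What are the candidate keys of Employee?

{B}; {Q}; {E, P}

{B}⁺: B→NPQ adds N, P, Q; BP→EQ adds E → {B, E, N, P, Q}.
{Q}⁺: Q→BEP adds B, E, P; BQ→ENP adds N → {B, E, N, P, Q}.
{E, P}⁺: EP→BQ adds B, Q; BQ→ENP adds N → {B, E, N, P, Q}. Minimal: {P}⁺ = {P}; {E}⁺ = {E} — none reach the full schema.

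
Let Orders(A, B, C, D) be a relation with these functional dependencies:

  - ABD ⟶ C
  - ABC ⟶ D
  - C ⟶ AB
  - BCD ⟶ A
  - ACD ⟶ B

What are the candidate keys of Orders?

{C}⁺: C→AB adds A, B; ABC→D adds D → {A, B, C, D}.
{A, B, D}⁺: ABD→C adds C → {A, B, C, D}. Minimal: {B, D}⁺ = {B, D}; {A, D}⁺ = {A, D}; {A, B}⁺ = {A, B} — none reach the full schema.
Any other superkey contains one of these as a subset, so there are no further candidate keys.

(C), (A, B, D)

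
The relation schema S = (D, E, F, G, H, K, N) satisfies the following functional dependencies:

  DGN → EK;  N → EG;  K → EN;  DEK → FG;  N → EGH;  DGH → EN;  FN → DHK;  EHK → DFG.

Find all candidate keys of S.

{K}⁺: K→EN adds E, N; N→EGH adds G, H; EHK→DFG adds D, F → {D, E, F, G, H, K, N}.
{D, N}⁺: N→EG adds E, G; N→EGH adds H; DGN→EK adds K; DEK→FG adds F → {D, E, F, G, H, K, N}. Minimal: {N}⁺ = {E, G, H, N}; {D}⁺ = {D} — none reach the full schema.
{F, N}⁺: N→EG adds E, G; N→EGH adds H; FN→DHK adds D, K → {D, E, F, G, H, K, N}. Minimal: {N}⁺ = {E, G, H, N}; {F}⁺ = {F} — none reach the full schema.
{D, G, H}⁺: DGH→EN adds E, N; DGN→EK adds K; DEK→FG adds F → {D, E, F, G, H, K, N}. Minimal: {G, H}⁺ = {G, H}; {D, H}⁺ = {D, H}; {D, G}⁺ = {D, G} — none reach the full schema.

K; DN; FN; DGH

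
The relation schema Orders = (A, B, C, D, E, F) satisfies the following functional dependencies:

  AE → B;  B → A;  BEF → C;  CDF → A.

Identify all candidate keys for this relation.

ADEF, BDEF, CDEF

{A, D, E, F}⁺: AE→B adds B; BEF→C adds C → {A, B, C, D, E, F}. Minimal: {D, E, F}⁺ = {D, E, F}; {A, E, F}⁺ = {A, B, C, E, F}; {A, D, F}⁺ = {A, D, F}; … — none reach the full schema.
{B, D, E, F}⁺: B→A adds A; BEF→C adds C → {A, B, C, D, E, F}. Minimal: {D, E, F}⁺ = {D, E, F}; {B, E, F}⁺ = {A, B, C, E, F}; {B, D, F}⁺ = {A, B, D, F}; … — none reach the full schema.
{C, D, E, F}⁺: CDF→A adds A; AE→B adds B → {A, B, C, D, E, F}. Minimal: {D, E, F}⁺ = {D, E, F}; {C, E, F}⁺ = {C, E, F}; {C, D, F}⁺ = {A, C, D, F}; … — none reach the full schema.
Any other superkey contains one of these as a subset, so there are no further candidate keys.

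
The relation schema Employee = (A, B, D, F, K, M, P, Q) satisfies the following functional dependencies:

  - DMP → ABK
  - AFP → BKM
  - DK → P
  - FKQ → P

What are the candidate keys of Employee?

Attributes D, F, Q never appear on any right-hand side, so every candidate key must contain {D, F, Q}.
{D, F, Q}⁺ = {D, F, Q}, which is not all of the schema, so we must add further attributes.
{A, D, F, K, Q}⁺: DK→P adds P; AFP→BKM adds B, M → {A, B, D, F, K, M, P, Q}.
{A, D, F, P, Q}⁺: AFP→BKM adds B, K, M → {A, B, D, F, K, M, P, Q}.
{D, F, K, M, Q}⁺: DK→P adds P; DMP→ABK adds A, B → {A, B, D, F, K, M, P, Q}.
{D, F, M, P, Q}⁺: DMP→ABK adds A, B, K → {A, B, D, F, K, M, P, Q}.
Any other superkey contains one of these as a subset, so there are no further candidate keys.

{A, D, F, K, Q}; {A, D, F, P, Q}; {D, F, K, M, Q}; {D, F, M, P, Q}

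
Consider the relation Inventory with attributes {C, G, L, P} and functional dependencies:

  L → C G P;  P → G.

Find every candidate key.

Attribute L never appears on the right-hand side of any dependency, so L must belong to every candidate key.
{L}⁺ = {C, G, L, P}, which is all of the schema, so {L} is the only candidate key.

{L}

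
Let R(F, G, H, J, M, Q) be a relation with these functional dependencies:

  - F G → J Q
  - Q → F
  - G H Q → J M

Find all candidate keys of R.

{F, G, H}, {G, H, Q}

Attributes G, H never appear on any right-hand side, so every candidate key must contain {G, H}.
{G, H}⁺ = {G, H}, which is not all of the schema, so we must add further attributes.
{F, G, H}⁺: FG→JQ adds J, Q; GHQ→JM adds M → {F, G, H, J, M, Q}.
{G, H, Q}⁺: Q→F adds F; GHQ→JM adds J, M → {F, G, H, J, M, Q}.
Any other superkey contains one of these as a subset, so there are no further candidate keys.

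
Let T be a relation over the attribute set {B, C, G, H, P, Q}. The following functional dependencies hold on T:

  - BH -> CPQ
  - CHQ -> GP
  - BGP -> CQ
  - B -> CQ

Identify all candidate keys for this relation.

Attributes B, H never appear on any right-hand side, so every candidate key must contain {B, H}.
{B, H}⁺ = {B, C, G, H, P, Q}, which is all of the schema, so {B, H} is the only candidate key.

BH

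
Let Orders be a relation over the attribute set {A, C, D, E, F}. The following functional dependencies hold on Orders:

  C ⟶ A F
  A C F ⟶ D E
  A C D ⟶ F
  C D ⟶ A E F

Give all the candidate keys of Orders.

{C}

Attribute C never appears on the right-hand side of any dependency, so C must belong to every candidate key.
{C}⁺ = {A, C, D, E, F}, which is all of the schema, so {C} is the only candidate key.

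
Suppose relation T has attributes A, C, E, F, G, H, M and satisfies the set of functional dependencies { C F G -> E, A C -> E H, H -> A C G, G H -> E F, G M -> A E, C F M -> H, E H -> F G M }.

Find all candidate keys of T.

{H}, {A, C}, {C, F, M}, {C, G, M}

{H}⁺: H→ACG adds A, C, G; GH→EF adds E, F; EH→FGM adds M → {A, C, E, F, G, H, M}.
{A, C}⁺: AC→EH adds E, H; H→ACG adds G; GH→EF adds F; EH→FGM adds M → {A, C, E, F, G, H, M}. Minimal: {C}⁺ = {C}; {A}⁺ = {A} — none reach the full schema.
{C, F, M}⁺: CFM→H adds H; H→ACG adds A, G; GH→EF adds E → {A, C, E, F, G, H, M}. Minimal: {F, M}⁺ = {F, M}; {C, M}⁺ = {C, M}; {C, F}⁺ = {C, F} — none reach the full schema.
{C, G, M}⁺: GM→AE adds A, E; AC→EH adds H; GH→EF adds F → {A, C, E, F, G, H, M}. Minimal: {G, M}⁺ = {A, E, G, M}; {C, M}⁺ = {C, M}; {C, G}⁺ = {C, G} — none reach the full schema.
Any other superkey contains one of these as a subset, so there are no further candidate keys.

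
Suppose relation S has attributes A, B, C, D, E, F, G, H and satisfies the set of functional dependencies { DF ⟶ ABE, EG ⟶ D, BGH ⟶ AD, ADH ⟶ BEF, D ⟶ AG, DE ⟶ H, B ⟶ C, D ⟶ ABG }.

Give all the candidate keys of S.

{D, E}, {D, F}, {D, H}, {E, G}, {B, G, H}

{D, E}⁺: D→AG adds A, G; DE→H adds H; D→ABG adds B; ADH→BEF adds F; B→C adds C → {A, B, C, D, E, F, G, H}. Minimal: {E}⁺ = {E}; {D}⁺ = {A, B, C, D, G} — none reach the full schema.
{D, F}⁺: DF→ABE adds A, B, E; D→AG adds G; DE→H adds H; B→C adds C → {A, B, C, D, E, F, G, H}. Minimal: {F}⁺ = {F}; {D}⁺ = {A, B, C, D, G} — none reach the full schema.
{D, H}⁺: D→AG adds A, G; D→ABG adds B; ADH→BEF adds E, F; B→C adds C → {A, B, C, D, E, F, G, H}. Minimal: {H}⁺ = {H}; {D}⁺ = {A, B, C, D, G} — none reach the full schema.
{E, G}⁺: EG→D adds D; D→AG adds A; DE→H adds H; D→ABG adds B; ADH→BEF adds F; B→C adds C → {A, B, C, D, E, F, G, H}. Minimal: {G}⁺ = {G}; {E}⁺ = {E} — none reach the full schema.
{B, G, H}⁺: BGH→AD adds A, D; ADH→BEF adds E, F; B→C adds C → {A, B, C, D, E, F, G, H}. Minimal: {G, H}⁺ = {G, H}; {B, H}⁺ = {B, C, H}; {B, G}⁺ = {B, C, G} — none reach the full schema.
Any other superkey contains one of these as a subset, so there are no further candidate keys.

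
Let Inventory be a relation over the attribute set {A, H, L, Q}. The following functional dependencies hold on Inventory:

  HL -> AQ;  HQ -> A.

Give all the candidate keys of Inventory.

(H, L)

Attributes H, L never appear on any right-hand side, so every candidate key must contain {H, L}.
{H, L}⁺ = {A, H, L, Q}, which is all of the schema, so {H, L} is the only candidate key.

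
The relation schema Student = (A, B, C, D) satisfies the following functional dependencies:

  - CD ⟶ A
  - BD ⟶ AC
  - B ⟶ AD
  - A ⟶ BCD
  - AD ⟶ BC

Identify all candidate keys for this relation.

A, B, CD

{A}⁺: A→BCD adds B, C, D → {A, B, C, D}.
{B}⁺: B→AD adds A, D; A→BCD adds C → {A, B, C, D}.
{C, D}⁺: CD→A adds A; A→BCD adds B → {A, B, C, D}.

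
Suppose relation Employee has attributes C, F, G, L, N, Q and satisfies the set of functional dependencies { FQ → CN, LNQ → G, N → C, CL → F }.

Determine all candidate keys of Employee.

Attributes L, Q never appear on any right-hand side, so every candidate key must contain {L, Q}.
{L, Q}⁺ = {L, Q}, which is not all of the schema, so we must add further attributes.
{C, L, Q}⁺: CL→F adds F; FQ→CN adds N; LNQ→G adds G → {C, F, G, L, N, Q}.
{F, L, Q}⁺: FQ→CN adds C, N; LNQ→G adds G → {C, F, G, L, N, Q}.
{L, N, Q}⁺: LNQ→G adds G; N→C adds C; CL→F adds F → {C, F, G, L, N, Q}.
Any other superkey contains one of these as a subset, so there are no further candidate keys.

(C, L, Q), (F, L, Q), (L, N, Q)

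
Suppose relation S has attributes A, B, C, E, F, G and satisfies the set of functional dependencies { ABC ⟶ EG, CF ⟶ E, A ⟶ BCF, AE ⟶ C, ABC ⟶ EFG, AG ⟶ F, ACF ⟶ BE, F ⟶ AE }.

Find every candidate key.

{A}⁺: A→BCF adds B, C, F; ABC→EFG adds E, G → {A, B, C, E, F, G}.
{F}⁺: F→AE adds A, E; A→BCF adds B, C; ABC→EFG adds G → {A, B, C, E, F, G}.

A, F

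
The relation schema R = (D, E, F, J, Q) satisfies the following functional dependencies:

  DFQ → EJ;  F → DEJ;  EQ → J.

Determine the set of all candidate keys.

FQ

Attributes F, Q never appear on any right-hand side, so every candidate key must contain {F, Q}.
{F, Q}⁺ = {D, E, F, J, Q}, which is all of the schema, so {F, Q} is the only candidate key.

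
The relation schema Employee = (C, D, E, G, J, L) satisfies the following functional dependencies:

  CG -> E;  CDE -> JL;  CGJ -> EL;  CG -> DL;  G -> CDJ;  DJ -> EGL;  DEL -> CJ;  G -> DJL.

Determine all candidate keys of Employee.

{G}⁺: G→CDJ adds C, D, J; DJ→EGL adds E, L → {C, D, E, G, J, L}.
{D, J}⁺: DJ→EGL adds E, G, L; DEL→CJ adds C → {C, D, E, G, J, L}.
{C, D, E}⁺: CDE→JL adds J, L; DJ→EGL adds G → {C, D, E, G, J, L}.
{D, E, L}⁺: DEL→CJ adds C, J; DJ→EGL adds G → {C, D, E, G, J, L}.

(G); (D, J); (C, D, E); (D, E, L)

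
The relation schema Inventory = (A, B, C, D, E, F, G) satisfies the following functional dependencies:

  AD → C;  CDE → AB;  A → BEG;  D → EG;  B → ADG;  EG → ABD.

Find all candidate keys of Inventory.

AF, BF, DF, EFG

{A, F}⁺: A→BEG adds B, E, G; B→ADG adds D; AD→C adds C → {A, B, C, D, E, F, G}. Minimal: {F}⁺ = {F}; {A}⁺ = {A, B, C, D, E, G} — none reach the full schema.
{B, F}⁺: B→ADG adds A, D, G; AD→C adds C; A→BEG adds E → {A, B, C, D, E, F, G}. Minimal: {F}⁺ = {F}; {B}⁺ = {A, B, C, D, E, G} — none reach the full schema.
{D, F}⁺: D→EG adds E, G; EG→ABD adds A, B; AD→C adds C → {A, B, C, D, E, F, G}. Minimal: {F}⁺ = {F}; {D}⁺ = {A, B, C, D, E, G} — none reach the full schema.
{E, F, G}⁺: EG→ABD adds A, B, D; AD→C adds C → {A, B, C, D, E, F, G}. Minimal: {F, G}⁺ = {F, G}; {E, G}⁺ = {A, B, C, D, E, G}; {E, F}⁺ = {E, F} — none reach the full schema.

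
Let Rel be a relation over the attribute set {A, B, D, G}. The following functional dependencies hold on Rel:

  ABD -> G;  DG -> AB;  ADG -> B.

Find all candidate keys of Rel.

Attribute D never appears on the right-hand side of any dependency, so D must belong to every candidate key.
{D}⁺ = {D}, which is not all of the schema, so we must add further attributes.
{D, G}⁺: DG→AB adds A, B → {A, B, D, G}. Minimal: {G}⁺ = {G}; {D}⁺ = {D} — none reach the full schema.
{A, B, D}⁺: ABD→G adds G → {A, B, D, G}. Minimal: {B, D}⁺ = {B, D}; {A, D}⁺ = {A, D}; {A, B}⁺ = {A, B} — none reach the full schema.

DG, ABD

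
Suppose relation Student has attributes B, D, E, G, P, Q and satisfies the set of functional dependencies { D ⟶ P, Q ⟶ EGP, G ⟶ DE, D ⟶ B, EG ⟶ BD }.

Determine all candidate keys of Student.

Q

{Q}⁺: Q→EGP adds E, G, P; G→DE adds D; D→B adds B → {B, D, E, G, P, Q}.
No other minimal superkey exists.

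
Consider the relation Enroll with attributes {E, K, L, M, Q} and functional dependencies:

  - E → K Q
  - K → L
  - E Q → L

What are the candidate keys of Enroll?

(E, M)

Attributes E, M never appear on any right-hand side, so every candidate key must contain {E, M}.
{E, M}⁺ = {E, K, L, M, Q}, which is all of the schema, so {E, M} is the only candidate key.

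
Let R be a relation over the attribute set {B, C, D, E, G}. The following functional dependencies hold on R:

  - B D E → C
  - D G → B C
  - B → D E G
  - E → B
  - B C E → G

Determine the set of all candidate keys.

{B}⁺: B→DEG adds D, E, G; BDE→C adds C → {B, C, D, E, G}.
{E}⁺: E→B adds B; B→DEG adds D, G; BDE→C adds C → {B, C, D, E, G}.
{D, G}⁺: DG→BC adds B, C; B→DEG adds E → {B, C, D, E, G}.

{B}, {E}, {D, G}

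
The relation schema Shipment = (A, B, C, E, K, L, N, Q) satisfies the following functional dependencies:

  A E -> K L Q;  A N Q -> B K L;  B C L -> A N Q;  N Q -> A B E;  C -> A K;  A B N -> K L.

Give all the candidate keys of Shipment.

{B, C, E}⁺: C→AK adds A, K; AE→KLQ adds L, Q; BCL→ANQ adds N → {A, B, C, E, K, L, N, Q}. Minimal: {C, E}⁺ = {A, C, E, K, L, Q}; {B, E}⁺ = {B, E}; {B, C}⁺ = {A, B, C, K} — none reach the full schema.
{B, C, L}⁺: BCL→ANQ adds A, N, Q; NQ→ABE adds E; C→AK adds K → {A, B, C, E, K, L, N, Q}. Minimal: {C, L}⁺ = {A, C, K, L}; {B, L}⁺ = {B, L}; {B, C}⁺ = {A, B, C, K} — none reach the full schema.
{B, C, N}⁺: C→AK adds A, K; ABN→KL adds L; BCL→ANQ adds Q; NQ→ABE adds E → {A, B, C, E, K, L, N, Q}. Minimal: {C, N}⁺ = {A, C, K, N}; {B, N}⁺ = {B, N}; {B, C}⁺ = {A, B, C, K} — none reach the full schema.
{C, E, N}⁺: C→AK adds A, K; AE→KLQ adds L, Q; ANQ→BKL adds B → {A, B, C, E, K, L, N, Q}. Minimal: {E, N}⁺ = {E, N}; {C, N}⁺ = {A, C, K, N}; {C, E}⁺ = {A, C, E, K, L, Q} — none reach the full schema.
{C, N, Q}⁺: NQ→ABE adds A, B, E; C→AK adds K; ABN→KL adds L → {A, B, C, E, K, L, N, Q}. Minimal: {N, Q}⁺ = {A, B, E, K, L, N, Q}; {C, Q}⁺ = {A, C, K, Q}; {C, N}⁺ = {A, C, K, N} — none reach the full schema.

(B, C, E), (B, C, L), (B, C, N), (C, E, N), (C, N, Q)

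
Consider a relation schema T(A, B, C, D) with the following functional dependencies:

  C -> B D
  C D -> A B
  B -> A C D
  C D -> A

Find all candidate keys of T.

{B}⁺: B→ACD adds A, C, D → {A, B, C, D}.
{C}⁺: C→BD adds B, D; CD→AB adds A → {A, B, C, D}.
Any other superkey contains one of these as a subset, so there are no further candidate keys.

(B); (C)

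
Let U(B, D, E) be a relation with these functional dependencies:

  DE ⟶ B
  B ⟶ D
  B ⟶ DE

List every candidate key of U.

B; DE

{B}⁺: B→D adds D; B→DE adds E → {B, D, E}.
{D, E}⁺: DE→B adds B → {B, D, E}.
Any other superkey contains one of these as a subset, so there are no further candidate keys.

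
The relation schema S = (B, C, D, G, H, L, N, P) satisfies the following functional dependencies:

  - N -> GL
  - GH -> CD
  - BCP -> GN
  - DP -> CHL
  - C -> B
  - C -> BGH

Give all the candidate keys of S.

Attribute P never appears on the right-hand side of any dependency, so P must belong to every candidate key.
{P}⁺ = {P}, which is not all of the schema, so we must add further attributes.
{C, P}⁺: C→B adds B; C→BGH adds G, H; GH→CD adds D; BCP→GN adds N; DP→CHL adds L → {B, C, D, G, H, L, N, P}.
{D, P}⁺: DP→CHL adds C, H, L; C→B adds B; C→BGH adds G; BCP→GN adds N → {B, C, D, G, H, L, N, P}.
{G, H, P}⁺: GH→CD adds C, D; DP→CHL adds L; C→B adds B; BCP→GN adds N → {B, C, D, G, H, L, N, P}.
{H, N, P}⁺: N→GL adds G, L; GH→CD adds C, D; C→B adds B → {B, C, D, G, H, L, N, P}.

{C, P}, {D, P}, {G, H, P}, {H, N, P}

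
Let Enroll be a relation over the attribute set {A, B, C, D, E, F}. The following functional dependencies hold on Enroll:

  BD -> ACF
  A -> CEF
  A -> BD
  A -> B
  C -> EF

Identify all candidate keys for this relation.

(A), (B, D)

{A}⁺: A→CEF adds C, E, F; A→BD adds B, D → {A, B, C, D, E, F}.
{B, D}⁺: BD→ACF adds A, C, F; A→CEF adds E → {A, B, C, D, E, F}.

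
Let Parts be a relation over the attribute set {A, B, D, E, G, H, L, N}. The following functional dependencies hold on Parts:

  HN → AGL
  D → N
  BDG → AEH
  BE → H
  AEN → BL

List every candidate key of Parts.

Attribute D never appears on the right-hand side of any dependency, so D must belong to every candidate key.
{D}⁺ = {D, N}, which is not all of the schema, so we must add further attributes.
{A, D, E}⁺: D→N adds N; AEN→BL adds B, L; BE→H adds H; HN→AGL adds G → {A, B, D, E, G, H, L, N}. Minimal: {D, E}⁺ = {D, E, N}; {A, E}⁺ = {A, E}; {A, D}⁺ = {A, D, N} — none reach the full schema.
{B, D, E}⁺: D→N adds N; BE→H adds H; HN→AGL adds A, G, L → {A, B, D, E, G, H, L, N}. Minimal: {D, E}⁺ = {D, E, N}; {B, E}⁺ = {B, E, H}; {B, D}⁺ = {B, D, N} — none reach the full schema.
{B, D, G}⁺: D→N adds N; BDG→AEH adds A, E, H; AEN→BL adds L → {A, B, D, E, G, H, L, N}. Minimal: {D, G}⁺ = {D, G, N}; {B, G}⁺ = {B, G}; {B, D}⁺ = {B, D, N} — none reach the full schema.
{B, D, H}⁺: D→N adds N; HN→AGL adds A, G, L; BDG→AEH adds E → {A, B, D, E, G, H, L, N}. Minimal: {D, H}⁺ = {A, D, G, H, L, N}; {B, H}⁺ = {B, H}; {B, D}⁺ = {B, D, N} — none reach the full schema.
{D, E, H}⁺: D→N adds N; HN→AGL adds A, G, L; AEN→BL adds B → {A, B, D, E, G, H, L, N}. Minimal: {E, H}⁺ = {E, H}; {D, H}⁺ = {A, D, G, H, L, N}; {D, E}⁺ = {D, E, N} — none reach the full schema.
Any other superkey contains one of these as a subset, so there are no further candidate keys.

{A, D, E}; {B, D, E}; {B, D, G}; {B, D, H}; {D, E, H}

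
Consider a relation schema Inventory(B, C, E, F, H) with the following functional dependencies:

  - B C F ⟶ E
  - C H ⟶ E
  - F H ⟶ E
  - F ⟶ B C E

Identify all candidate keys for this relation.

FH

Attributes F, H never appear on any right-hand side, so every candidate key must contain {F, H}.
{F, H}⁺ = {B, C, E, F, H}, which is all of the schema, so {F, H} is the only candidate key.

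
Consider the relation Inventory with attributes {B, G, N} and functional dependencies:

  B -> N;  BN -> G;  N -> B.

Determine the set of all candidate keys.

{B}⁺: B→N adds N; BN→G adds G → {B, G, N}.
{N}⁺: N→B adds B; BN→G adds G → {B, G, N}.
Any other superkey contains one of these as a subset, so there are no further candidate keys.

(B), (N)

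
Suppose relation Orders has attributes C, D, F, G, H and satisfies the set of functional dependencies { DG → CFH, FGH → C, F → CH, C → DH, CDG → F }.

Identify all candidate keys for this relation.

Attribute G never appears on the right-hand side of any dependency, so G must belong to every candidate key.
{G}⁺ = {G}, which is not all of the schema, so we must add further attributes.
{C, G}⁺: C→DH adds D, H; CDG→F adds F → {C, D, F, G, H}. Minimal: {G}⁺ = {G}; {C}⁺ = {C, D, H} — none reach the full schema.
{D, G}⁺: DG→CFH adds C, F, H → {C, D, F, G, H}. Minimal: {G}⁺ = {G}; {D}⁺ = {D} — none reach the full schema.
{F, G}⁺: F→CH adds C, H; C→DH adds D → {C, D, F, G, H}. Minimal: {G}⁺ = {G}; {F}⁺ = {C, D, F, H} — none reach the full schema.

(C, G), (D, G), (F, G)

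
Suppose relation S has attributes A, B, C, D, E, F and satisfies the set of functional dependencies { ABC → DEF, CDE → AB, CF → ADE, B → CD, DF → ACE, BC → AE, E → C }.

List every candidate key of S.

B, CF, DE, DF, EF

{B}⁺: B→CD adds C, D; BC→AE adds A, E; ABC→DEF adds F → {A, B, C, D, E, F}.
{C, F}⁺: CF→ADE adds A, D, E; CDE→AB adds B → {A, B, C, D, E, F}.
{D, E}⁺: E→C adds C; CDE→AB adds A, B; ABC→DEF adds F → {A, B, C, D, E, F}.
{D, F}⁺: DF→ACE adds A, C, E; CDE→AB adds B → {A, B, C, D, E, F}.
{E, F}⁺: E→C adds C; CF→ADE adds A, D; CDE→AB adds B → {A, B, C, D, E, F}.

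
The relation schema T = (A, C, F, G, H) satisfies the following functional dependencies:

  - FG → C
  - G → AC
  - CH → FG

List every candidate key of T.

Attribute H never appears on the right-hand side of any dependency, so H must belong to every candidate key.
{H}⁺ = {H}, which is not all of the schema, so we must add further attributes.
{C, H}⁺: CH→FG adds F, G; G→AC adds A → {A, C, F, G, H}. Minimal: {H}⁺ = {H}; {C}⁺ = {C} — none reach the full schema.
{G, H}⁺: G→AC adds A, C; CH→FG adds F → {A, C, F, G, H}. Minimal: {H}⁺ = {H}; {G}⁺ = {A, C, G} — none reach the full schema.
Any other superkey contains one of these as a subset, so there are no further candidate keys.

{C, H}, {G, H}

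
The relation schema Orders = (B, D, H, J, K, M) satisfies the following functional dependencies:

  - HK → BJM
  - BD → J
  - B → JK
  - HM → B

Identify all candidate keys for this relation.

{B, D, H}⁺: BD→J adds J; B→JK adds K; HK→BJM adds M → {B, D, H, J, K, M}.
{D, H, K}⁺: HK→BJM adds B, J, M → {B, D, H, J, K, M}.
{D, H, M}⁺: HM→B adds B; BD→J adds J; B→JK adds K → {B, D, H, J, K, M}.

{B, D, H}, {D, H, K}, {D, H, M}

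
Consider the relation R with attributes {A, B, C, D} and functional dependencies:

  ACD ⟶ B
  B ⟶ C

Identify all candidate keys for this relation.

{A, B, D}, {A, C, D}

{A, B, D}⁺: B→C adds C → {A, B, C, D}. Minimal: {B, D}⁺ = {B, C, D}; {A, D}⁺ = {A, D}; {A, B}⁺ = {A, B, C} — none reach the full schema.
{A, C, D}⁺: ACD→B adds B → {A, B, C, D}. Minimal: {C, D}⁺ = {C, D}; {A, D}⁺ = {A, D}; {A, C}⁺ = {A, C} — none reach the full schema.
Any other superkey contains one of these as a subset, so there are no further candidate keys.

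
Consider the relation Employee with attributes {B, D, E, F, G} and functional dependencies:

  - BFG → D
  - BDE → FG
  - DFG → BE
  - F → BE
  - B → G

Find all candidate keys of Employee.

{F}, {B, D, E}

{F}⁺: F→BE adds B, E; B→G adds G; BFG→D adds D → {B, D, E, F, G}.
{B, D, E}⁺: BDE→FG adds F, G → {B, D, E, F, G}. Minimal: {D, E}⁺ = {D, E}; {B, E}⁺ = {B, E, G}; {B, D}⁺ = {B, D, G} — none reach the full schema.
Any other superkey contains one of these as a subset, so there are no further candidate keys.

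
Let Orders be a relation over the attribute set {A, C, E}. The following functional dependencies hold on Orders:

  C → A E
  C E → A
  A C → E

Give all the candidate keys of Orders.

{C}

Attribute C never appears on the right-hand side of any dependency, so C must belong to every candidate key.
{C}⁺ = {A, C, E}, which is all of the schema, so {C} is the only candidate key.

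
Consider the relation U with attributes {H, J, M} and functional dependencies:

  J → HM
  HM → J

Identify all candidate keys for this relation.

{J}, {H, M}

{J}⁺: J→HM adds H, M → {H, J, M}.
{H, M}⁺: HM→J adds J → {H, J, M}. Minimal: {M}⁺ = {M}; {H}⁺ = {H} — none reach the full schema.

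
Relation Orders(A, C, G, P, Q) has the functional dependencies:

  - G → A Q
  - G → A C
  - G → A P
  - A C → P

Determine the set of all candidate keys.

Attribute G never appears on the right-hand side of any dependency, so G must belong to every candidate key.
{G}⁺ = {A, C, G, P, Q}, which is all of the schema, so {G} is the only candidate key.

{G}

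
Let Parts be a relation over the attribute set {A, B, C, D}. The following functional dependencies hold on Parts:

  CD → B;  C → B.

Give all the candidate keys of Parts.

(A, C, D)

Attributes A, C, D never appear on any right-hand side, so every candidate key must contain {A, C, D}.
{A, C, D}⁺ = {A, B, C, D}, which is all of the schema, so {A, C, D} is the only candidate key.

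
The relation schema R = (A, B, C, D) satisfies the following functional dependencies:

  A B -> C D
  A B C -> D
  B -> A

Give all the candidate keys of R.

{B}⁺: B→A adds A; AB→CD adds C, D → {A, B, C, D}.

{B}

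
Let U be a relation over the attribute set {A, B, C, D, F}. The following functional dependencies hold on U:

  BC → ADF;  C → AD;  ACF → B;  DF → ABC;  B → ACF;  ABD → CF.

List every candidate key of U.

{B}; {C, F}; {D, F}

{B}⁺: B→ACF adds A, C, F; BC→ADF adds D → {A, B, C, D, F}.
{C, F}⁺: C→AD adds A, D; ACF→B adds B → {A, B, C, D, F}. Minimal: {F}⁺ = {F}; {C}⁺ = {A, C, D} — none reach the full schema.
{D, F}⁺: DF→ABC adds A, B, C → {A, B, C, D, F}. Minimal: {F}⁺ = {F}; {D}⁺ = {D} — none reach the full schema.
Any other superkey contains one of these as a subset, so there are no further candidate keys.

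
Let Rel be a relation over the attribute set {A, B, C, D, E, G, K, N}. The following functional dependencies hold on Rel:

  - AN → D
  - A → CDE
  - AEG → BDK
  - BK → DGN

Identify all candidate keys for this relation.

Attribute A never appears on the right-hand side of any dependency, so A must belong to every candidate key.
{A}⁺ = {A, C, D, E}, which is not all of the schema, so we must add further attributes.
{A, G}⁺: A→CDE adds C, D, E; AEG→BDK adds B, K; BK→DGN adds N → {A, B, C, D, E, G, K, N}.
{A, B, K}⁺: A→CDE adds C, D, E; BK→DGN adds G, N → {A, B, C, D, E, G, K, N}.
Any other superkey contains one of these as a subset, so there are no further candidate keys.

{A, G}, {A, B, K}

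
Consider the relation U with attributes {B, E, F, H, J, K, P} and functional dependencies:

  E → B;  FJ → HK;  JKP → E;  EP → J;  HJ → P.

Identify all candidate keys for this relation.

{F, J}; {E, F, P}

Attribute F never appears on the right-hand side of any dependency, so F must belong to every candidate key.
{F}⁺ = {F}, which is not all of the schema, so we must add further attributes.
{F, J}⁺: FJ→HK adds H, K; HJ→P adds P; JKP→E adds E; E→B adds B → {B, E, F, H, J, K, P}. Minimal: {J}⁺ = {J}; {F}⁺ = {F} — none reach the full schema.
{E, F, P}⁺: E→B adds B; EP→J adds J; FJ→HK adds H, K → {B, E, F, H, J, K, P}. Minimal: {F, P}⁺ = {F, P}; {E, P}⁺ = {B, E, J, P}; {E, F}⁺ = {B, E, F} — none reach the full schema.
Any other superkey contains one of these as a subset, so there are no further candidate keys.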